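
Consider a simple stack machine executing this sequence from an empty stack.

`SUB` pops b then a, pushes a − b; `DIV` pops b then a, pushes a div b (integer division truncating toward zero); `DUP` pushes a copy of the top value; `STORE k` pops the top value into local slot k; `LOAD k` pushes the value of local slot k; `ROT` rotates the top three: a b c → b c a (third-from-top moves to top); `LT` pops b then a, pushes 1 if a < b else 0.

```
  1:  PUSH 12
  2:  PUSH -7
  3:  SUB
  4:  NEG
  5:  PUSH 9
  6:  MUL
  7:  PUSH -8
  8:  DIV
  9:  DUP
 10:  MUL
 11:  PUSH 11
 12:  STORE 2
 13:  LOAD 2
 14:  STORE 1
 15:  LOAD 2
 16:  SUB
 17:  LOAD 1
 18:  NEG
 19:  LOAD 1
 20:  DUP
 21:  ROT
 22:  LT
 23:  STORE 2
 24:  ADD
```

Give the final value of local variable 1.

11

PUSH 12 : 12
PUSH -7 : 12 -7
SUB     : 19
NEG     : -19
PUSH 9  : -19 9
MUL     : -171
PUSH -8 : -171 -8
DIV     : 21
DUP     : 21 21
MUL     : 441
PUSH 11 : 441 11
STORE 2 : 441
LOAD 2  : 441 11
STORE 1 : 441
LOAD 2  : 441 11
SUB     : 430
LOAD 1  : 430 11
NEG     : 430 -11
LOAD 1  : 430 -11 11
DUP     : 430 -11 11 11
ROT     : 430 11 11 -11
LT      : 430 11 0
STORE 2 : 430 11
ADD     : 441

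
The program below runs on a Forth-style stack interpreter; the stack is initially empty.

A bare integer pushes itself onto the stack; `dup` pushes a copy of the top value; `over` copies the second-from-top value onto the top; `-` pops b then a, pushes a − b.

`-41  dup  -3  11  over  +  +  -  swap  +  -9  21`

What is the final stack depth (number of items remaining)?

3

-41  -> [-41]
dup  -> [-41, -41]
-3   -> [-41, -41, -3]
11   -> [-41, -41, -3, 11]
over -> [-41, -41, -3, 11, -3]
+    -> [-41, -41, -3, 8]
+    -> [-41, -41, 5]
-    -> [-41, -46]
swap -> [-46, -41]
+    -> [-87]
-9   -> [-87, -9]
21   -> [-87, -9, 21]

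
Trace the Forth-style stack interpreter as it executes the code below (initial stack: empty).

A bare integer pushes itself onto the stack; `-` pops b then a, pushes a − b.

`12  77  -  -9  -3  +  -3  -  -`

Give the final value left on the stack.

12 : 12
77 : 12 77
-  : -65
-9 : -65 -9
-3 : -65 -9 -3
+  : -65 -12
-3 : -65 -12 -3
-  : -65 -9
-  : -56

-56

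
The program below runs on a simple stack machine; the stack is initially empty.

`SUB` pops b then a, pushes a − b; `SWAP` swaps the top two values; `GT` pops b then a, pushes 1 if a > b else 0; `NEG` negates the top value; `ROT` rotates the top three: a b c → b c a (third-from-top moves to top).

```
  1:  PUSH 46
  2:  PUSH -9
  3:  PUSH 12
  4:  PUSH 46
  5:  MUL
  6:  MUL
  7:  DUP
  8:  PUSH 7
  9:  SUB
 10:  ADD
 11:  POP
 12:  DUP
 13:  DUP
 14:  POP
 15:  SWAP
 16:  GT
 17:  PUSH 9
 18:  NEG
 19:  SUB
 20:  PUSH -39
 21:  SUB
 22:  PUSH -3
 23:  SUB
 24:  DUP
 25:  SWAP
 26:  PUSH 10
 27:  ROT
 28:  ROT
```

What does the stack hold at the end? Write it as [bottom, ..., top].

[10, 51, 51]

PUSH 46  -> [46]
PUSH -9  -> [46, -9]
PUSH 12  -> [46, -9, 12]
PUSH 46  -> [46, -9, 12, 46]
MUL      -> [46, -9, 552]
MUL      -> [46, -4968]
DUP      -> [46, -4968, -4968]
PUSH 7   -> [46, -4968, -4968, 7]
SUB      -> [46, -4968, -4975]
ADD      -> [46, -9943]
POP      -> [46]
DUP      -> [46, 46]
DUP      -> [46, 46, 46]
POP      -> [46, 46]
SWAP     -> [46, 46]
GT       -> [0]
PUSH 9   -> [0, 9]
NEG      -> [0, -9]
SUB      -> [9]
PUSH -39 -> [9, -39]
SUB      -> [48]
PUSH -3  -> [48, -3]
SUB      -> [51]
DUP      -> [51, 51]
SWAP     -> [51, 51]
PUSH 10  -> [51, 51, 10]
ROT      -> [51, 10, 51]
ROT      -> [10, 51, 51]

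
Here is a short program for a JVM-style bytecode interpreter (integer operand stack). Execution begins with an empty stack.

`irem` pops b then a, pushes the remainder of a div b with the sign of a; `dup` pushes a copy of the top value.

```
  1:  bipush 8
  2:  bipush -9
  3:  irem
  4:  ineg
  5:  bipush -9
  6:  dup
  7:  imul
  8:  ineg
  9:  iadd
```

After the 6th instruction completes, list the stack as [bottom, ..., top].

bipush 8  → [8]
bipush -9 → [8, -9]
irem      → [8]
ineg      → [-8]
bipush -9 → [-8, -9]
dup       → [-8, -9, -9]

[-8, -9, -9]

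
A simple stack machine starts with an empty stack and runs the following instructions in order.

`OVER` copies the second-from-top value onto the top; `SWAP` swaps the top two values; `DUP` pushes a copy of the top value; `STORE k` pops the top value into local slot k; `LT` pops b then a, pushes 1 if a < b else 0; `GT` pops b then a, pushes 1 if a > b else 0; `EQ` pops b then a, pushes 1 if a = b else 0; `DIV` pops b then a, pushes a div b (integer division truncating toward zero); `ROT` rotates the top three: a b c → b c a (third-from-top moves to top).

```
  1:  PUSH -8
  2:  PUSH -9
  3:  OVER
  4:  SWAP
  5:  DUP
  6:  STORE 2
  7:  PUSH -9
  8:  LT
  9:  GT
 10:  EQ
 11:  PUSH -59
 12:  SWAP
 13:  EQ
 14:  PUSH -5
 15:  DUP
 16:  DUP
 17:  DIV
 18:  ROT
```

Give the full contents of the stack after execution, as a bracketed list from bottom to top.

[-5, 1, 0]

PUSH -8  → [-8]
PUSH -9  → [-8, -9]
OVER     → [-8, -9, -8]
SWAP     → [-8, -8, -9]
DUP      → [-8, -8, -9, -9]
STORE 2  → [-8, -8, -9]
PUSH -9  → [-8, -8, -9, -9]
LT       → [-8, -8, 0]
GT       → [-8, 0]
EQ       → [0]
PUSH -59 → [0, -59]
SWAP     → [-59, 0]
EQ       → [0]
PUSH -5  → [0, -5]
DUP      → [0, -5, -5]
DUP      → [0, -5, -5, -5]
DIV      → [0, -5, 1]
ROT      → [-5, 1, 0]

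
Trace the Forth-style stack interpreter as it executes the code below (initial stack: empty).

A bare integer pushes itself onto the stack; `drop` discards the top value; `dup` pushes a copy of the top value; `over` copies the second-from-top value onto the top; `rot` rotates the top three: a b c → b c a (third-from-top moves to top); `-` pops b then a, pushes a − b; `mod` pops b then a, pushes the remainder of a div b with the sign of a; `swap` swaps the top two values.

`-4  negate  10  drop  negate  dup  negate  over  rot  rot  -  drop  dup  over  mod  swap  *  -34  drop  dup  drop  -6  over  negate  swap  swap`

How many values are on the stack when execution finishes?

3

-4     → -4
negate → 4
10     → 4 10
drop   → 4
negate → -4
dup    → -4 -4
negate → -4 4
over   → -4 4 -4
rot    → 4 -4 -4
rot    → -4 -4 4
-      → -4 -8
drop   → -4
dup    → -4 -4
over   → -4 -4 -4
mod    → -4 0
swap   → 0 -4
*      → 0
-34    → 0 -34
drop   → 0
dup    → 0 0
drop   → 0
-6     → 0 -6
over   → 0 -6 0
negate → 0 -6 0
swap   → 0 0 -6
swap   → 0 -6 0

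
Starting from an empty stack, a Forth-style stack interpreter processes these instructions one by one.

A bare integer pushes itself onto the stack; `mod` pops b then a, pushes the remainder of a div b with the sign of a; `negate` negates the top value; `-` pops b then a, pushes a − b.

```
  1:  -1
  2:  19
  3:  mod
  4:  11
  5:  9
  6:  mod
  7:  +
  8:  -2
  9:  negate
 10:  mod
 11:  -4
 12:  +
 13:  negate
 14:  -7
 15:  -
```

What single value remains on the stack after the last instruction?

10

-1     : [-1]
19     : [-1, 19]
mod    : [-1]
11     : [-1, 11]
9      : [-1, 11, 9]
mod    : [-1, 2]
+      : [1]
-2     : [1, -2]
negate : [1, 2]
mod    : [1]
-4     : [1, -4]
+      : [-3]
negate : [3]
-7     : [3, -7]
-      : [10]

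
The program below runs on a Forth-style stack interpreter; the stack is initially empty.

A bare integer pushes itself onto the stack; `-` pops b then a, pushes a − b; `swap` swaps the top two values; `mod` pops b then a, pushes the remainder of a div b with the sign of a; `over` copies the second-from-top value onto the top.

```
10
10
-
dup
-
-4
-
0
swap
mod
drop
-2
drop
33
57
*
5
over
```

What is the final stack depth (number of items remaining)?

10   → 10
10   → 10 10
-    → 0
dup  → 0 0
-    → 0
-4   → 0 -4
-    → 4
0    → 4 0
swap → 0 4
mod  → 0
drop → (empty)
-2   → -2
drop → (empty)
33   → 33
57   → 33 57
*    → 1881
5    → 1881 5
over → 1881 5 1881

3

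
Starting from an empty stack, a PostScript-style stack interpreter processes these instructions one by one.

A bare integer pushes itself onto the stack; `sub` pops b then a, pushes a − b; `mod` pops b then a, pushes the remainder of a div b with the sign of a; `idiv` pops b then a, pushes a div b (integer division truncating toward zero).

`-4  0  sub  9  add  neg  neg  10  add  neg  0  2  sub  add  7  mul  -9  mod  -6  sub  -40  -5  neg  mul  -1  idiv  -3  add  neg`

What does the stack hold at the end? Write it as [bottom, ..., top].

[4, -197]

-4    [-4]
0     [-4, 0]
sub   [-4]
9     [-4, 9]
add   [5]
neg   [-5]
neg   [5]
10    [5, 10]
add   [15]
neg   [-15]
0     [-15, 0]
2     [-15, 0, 2]
sub   [-15, -2]
add   [-17]
7     [-17, 7]
mul   [-119]
-9    [-119, -9]
mod   [-2]
-6    [-2, -6]
sub   [4]
-40   [4, -40]
-5    [4, -40, -5]
neg   [4, -40, 5]
mul   [4, -200]
-1    [4, -200, -1]
idiv  [4, 200]
-3    [4, 200, -3]
add   [4, 197]
neg   [4, -197]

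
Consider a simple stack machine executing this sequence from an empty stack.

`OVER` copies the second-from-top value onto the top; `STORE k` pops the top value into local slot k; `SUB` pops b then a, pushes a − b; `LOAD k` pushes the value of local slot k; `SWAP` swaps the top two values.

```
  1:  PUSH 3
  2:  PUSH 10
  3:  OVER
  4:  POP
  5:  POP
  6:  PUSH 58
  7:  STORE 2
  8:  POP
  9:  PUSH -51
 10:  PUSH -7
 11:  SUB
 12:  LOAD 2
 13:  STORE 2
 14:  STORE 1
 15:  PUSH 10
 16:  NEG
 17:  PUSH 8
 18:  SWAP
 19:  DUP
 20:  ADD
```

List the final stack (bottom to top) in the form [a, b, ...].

[8, -20]

PUSH 3   → 3
PUSH 10  → 3 10
OVER     → 3 10 3
POP      → 3 10
POP      → 3
PUSH 58  → 3 58
STORE 2  → 3
POP      → (empty)
PUSH -51 → -51
PUSH -7  → -51 -7
SUB      → -44
LOAD 2   → -44 58
STORE 2  → -44
STORE 1  → (empty)
PUSH 10  → 10
NEG      → -10
PUSH 8   → -10 8
SWAP     → 8 -10
DUP      → 8 -10 -10
ADD      → 8 -20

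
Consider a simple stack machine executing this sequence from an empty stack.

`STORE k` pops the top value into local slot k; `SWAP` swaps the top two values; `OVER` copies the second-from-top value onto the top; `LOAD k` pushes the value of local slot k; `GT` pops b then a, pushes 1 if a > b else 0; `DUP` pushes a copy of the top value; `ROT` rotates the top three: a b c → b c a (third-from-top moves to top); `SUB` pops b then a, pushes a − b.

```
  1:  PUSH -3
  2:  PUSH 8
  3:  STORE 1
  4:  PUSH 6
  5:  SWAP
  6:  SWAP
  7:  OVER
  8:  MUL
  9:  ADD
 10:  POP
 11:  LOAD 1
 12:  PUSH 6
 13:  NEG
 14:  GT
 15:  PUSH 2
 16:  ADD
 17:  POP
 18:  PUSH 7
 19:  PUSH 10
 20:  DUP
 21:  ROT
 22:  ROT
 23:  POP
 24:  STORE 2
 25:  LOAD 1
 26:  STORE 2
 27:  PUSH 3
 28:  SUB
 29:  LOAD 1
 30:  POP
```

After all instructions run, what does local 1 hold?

8

PUSH -3 → [-3]
PUSH 8  → [-3, 8]
STORE 1 → [-3]
PUSH 6  → [-3, 6]
SWAP    → [6, -3]
SWAP    → [-3, 6]
OVER    → [-3, 6, -3]
MUL     → [-3, -18]
ADD     → [-21]
POP     → []
LOAD 1  → [8]
PUSH 6  → [8, 6]
NEG     → [8, -6]
GT      → [1]
PUSH 2  → [1, 2]
ADD     → [3]
POP     → []
PUSH 7  → [7]
PUSH 10 → [7, 10]
DUP     → [7, 10, 10]
ROT     → [10, 10, 7]
ROT     → [10, 7, 10]
POP     → [10, 7]
STORE 2 → [10]
LOAD 1  → [10, 8]
STORE 2 → [10]
PUSH 3  → [10, 3]
SUB     → [7]
LOAD 1  → [7, 8]
POP     → [7]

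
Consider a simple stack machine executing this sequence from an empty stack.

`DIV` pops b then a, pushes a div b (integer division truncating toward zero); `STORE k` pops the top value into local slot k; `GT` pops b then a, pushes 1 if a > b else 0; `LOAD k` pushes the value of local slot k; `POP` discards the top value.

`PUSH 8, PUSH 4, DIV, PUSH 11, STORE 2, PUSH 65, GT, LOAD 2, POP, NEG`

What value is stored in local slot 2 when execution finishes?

11

PUSH 8  → [8]
PUSH 4  → [8, 4]
DIV     → [2]
PUSH 11 → [2, 11]
STORE 2 → [2]
PUSH 65 → [2, 65]
GT      → [0]
LOAD 2  → [0, 11]
POP     → [0]
NEG     → [0]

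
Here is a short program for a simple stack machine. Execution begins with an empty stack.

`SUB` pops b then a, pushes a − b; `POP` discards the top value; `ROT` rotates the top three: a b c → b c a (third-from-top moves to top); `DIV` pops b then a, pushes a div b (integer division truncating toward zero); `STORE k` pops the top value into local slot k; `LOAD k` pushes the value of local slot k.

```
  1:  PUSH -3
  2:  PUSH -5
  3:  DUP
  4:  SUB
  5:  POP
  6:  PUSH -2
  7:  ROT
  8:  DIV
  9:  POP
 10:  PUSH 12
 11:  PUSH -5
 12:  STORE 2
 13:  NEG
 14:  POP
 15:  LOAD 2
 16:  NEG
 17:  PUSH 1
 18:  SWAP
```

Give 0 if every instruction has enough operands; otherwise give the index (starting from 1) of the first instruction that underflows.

PUSH -3 -> -3
PUSH -5 -> -3 -5
DUP     -> -3 -5 -5
SUB     -> -3 0
POP     -> -3
PUSH -2 -> -3 -2
ROT  — needs 3 operands, stack has 2 → underflow

7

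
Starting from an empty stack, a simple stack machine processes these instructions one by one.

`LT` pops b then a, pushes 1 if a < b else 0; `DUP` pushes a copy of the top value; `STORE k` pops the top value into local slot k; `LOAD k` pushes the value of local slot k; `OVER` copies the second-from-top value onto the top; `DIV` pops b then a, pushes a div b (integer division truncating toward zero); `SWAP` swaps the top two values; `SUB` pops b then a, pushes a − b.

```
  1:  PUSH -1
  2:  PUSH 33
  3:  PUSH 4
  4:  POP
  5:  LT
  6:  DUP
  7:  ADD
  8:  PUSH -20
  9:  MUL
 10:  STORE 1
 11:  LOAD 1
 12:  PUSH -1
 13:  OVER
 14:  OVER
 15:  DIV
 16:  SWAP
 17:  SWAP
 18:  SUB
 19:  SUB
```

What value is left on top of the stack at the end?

1

PUSH -1  -> -1
PUSH 33  -> -1 33
PUSH 4   -> -1 33 4
POP      -> -1 33
LT       -> 1
DUP      -> 1 1
ADD      -> 2
PUSH -20 -> 2 -20
MUL      -> -40
STORE 1  -> (empty)
LOAD 1   -> -40
PUSH -1  -> -40 -1
OVER     -> -40 -1 -40
OVER     -> -40 -1 -40 -1
DIV      -> -40 -1 40
SWAP     -> -40 40 -1
SWAP     -> -40 -1 40
SUB      -> -40 -41
SUB      -> 1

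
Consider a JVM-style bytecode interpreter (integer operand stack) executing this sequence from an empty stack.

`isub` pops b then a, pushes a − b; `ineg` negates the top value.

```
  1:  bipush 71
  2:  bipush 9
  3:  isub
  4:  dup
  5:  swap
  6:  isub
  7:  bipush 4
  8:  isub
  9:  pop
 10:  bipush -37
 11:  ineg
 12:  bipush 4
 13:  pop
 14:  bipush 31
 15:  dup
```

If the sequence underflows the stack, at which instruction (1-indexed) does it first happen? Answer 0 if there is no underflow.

0

bipush 71   [71]
bipush 9    [71, 9]
isub        [62]
dup         [62, 62]
swap        [62, 62]
isub        [0]
bipush 4    [0, 4]
isub        [-4]
pop         []
bipush -37  [-37]
ineg        [37]
bipush 4    [37, 4]
pop         [37]
bipush 31   [37, 31]
dup         [37, 31, 31]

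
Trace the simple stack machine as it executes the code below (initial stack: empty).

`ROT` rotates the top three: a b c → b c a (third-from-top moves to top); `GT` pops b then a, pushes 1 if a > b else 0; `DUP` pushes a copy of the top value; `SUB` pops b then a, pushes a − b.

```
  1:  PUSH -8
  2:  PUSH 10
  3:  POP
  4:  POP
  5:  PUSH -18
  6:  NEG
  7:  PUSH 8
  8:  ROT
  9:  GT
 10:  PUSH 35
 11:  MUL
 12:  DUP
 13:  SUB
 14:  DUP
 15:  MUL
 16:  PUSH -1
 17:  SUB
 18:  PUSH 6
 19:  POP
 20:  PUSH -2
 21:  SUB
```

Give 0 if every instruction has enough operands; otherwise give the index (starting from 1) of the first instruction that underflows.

8

PUSH -8  -> -8
PUSH 10  -> -8 10
POP      -> -8
POP      -> (empty)
PUSH -18 -> -18
NEG      -> 18
PUSH 8   -> 18 8
ROT  — needs 3 operands, stack has 2 → underflow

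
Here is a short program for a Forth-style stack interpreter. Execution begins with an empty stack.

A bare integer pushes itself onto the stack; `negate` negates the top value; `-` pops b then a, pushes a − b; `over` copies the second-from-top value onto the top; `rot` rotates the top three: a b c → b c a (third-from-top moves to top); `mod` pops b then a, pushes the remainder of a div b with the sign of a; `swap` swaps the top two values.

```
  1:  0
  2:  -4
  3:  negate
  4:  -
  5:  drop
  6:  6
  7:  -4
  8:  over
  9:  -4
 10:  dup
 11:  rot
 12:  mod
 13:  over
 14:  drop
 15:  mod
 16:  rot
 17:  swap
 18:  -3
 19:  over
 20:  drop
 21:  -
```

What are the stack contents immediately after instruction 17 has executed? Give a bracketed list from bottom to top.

0      : [0]
-4     : [0, -4]
negate : [0, 4]
-      : [-4]
drop   : []
6      : [6]
-4     : [6, -4]
over   : [6, -4, 6]
-4     : [6, -4, 6, -4]
dup    : [6, -4, 6, -4, -4]
rot    : [6, -4, -4, -4, 6]
mod    : [6, -4, -4, -4]
over   : [6, -4, -4, -4, -4]
drop   : [6, -4, -4, -4]
mod    : [6, -4, 0]
rot    : [-4, 0, 6]
swap   : [-4, 6, 0]

[-4, 6, 0]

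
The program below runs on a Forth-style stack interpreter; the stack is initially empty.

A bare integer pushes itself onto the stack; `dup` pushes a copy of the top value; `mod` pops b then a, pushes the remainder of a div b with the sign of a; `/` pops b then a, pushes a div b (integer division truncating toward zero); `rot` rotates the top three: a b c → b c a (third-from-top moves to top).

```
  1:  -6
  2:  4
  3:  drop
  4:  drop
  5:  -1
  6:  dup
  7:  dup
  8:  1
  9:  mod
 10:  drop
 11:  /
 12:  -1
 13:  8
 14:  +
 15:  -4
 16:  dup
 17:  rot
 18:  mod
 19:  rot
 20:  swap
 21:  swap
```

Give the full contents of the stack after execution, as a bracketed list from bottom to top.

[-4, -4, 1]

-6    -6
4     -6 4
drop  -6
drop  (empty)
-1    -1
dup   -1 -1
dup   -1 -1 -1
1     -1 -1 -1 1
mod   -1 -1 0
drop  -1 -1
/     1
-1    1 -1
8     1 -1 8
+     1 7
-4    1 7 -4
dup   1 7 -4 -4
rot   1 -4 -4 7
mod   1 -4 -4
rot   -4 -4 1
swap  -4 1 -4
swap  -4 -4 1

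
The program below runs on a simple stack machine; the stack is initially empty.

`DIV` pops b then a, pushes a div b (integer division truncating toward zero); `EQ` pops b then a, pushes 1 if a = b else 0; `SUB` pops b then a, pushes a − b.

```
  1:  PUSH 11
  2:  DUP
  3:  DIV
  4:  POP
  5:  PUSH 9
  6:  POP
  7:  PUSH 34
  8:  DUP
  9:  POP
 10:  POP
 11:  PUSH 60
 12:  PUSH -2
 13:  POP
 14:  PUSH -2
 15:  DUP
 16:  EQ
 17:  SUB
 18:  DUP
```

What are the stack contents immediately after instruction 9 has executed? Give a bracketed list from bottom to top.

[34]

PUSH 11 → [11]
DUP     → [11, 11]
DIV     → [1]
POP     → []
PUSH 9  → [9]
POP     → []
PUSH 34 → [34]
DUP     → [34, 34]
POP     → [34]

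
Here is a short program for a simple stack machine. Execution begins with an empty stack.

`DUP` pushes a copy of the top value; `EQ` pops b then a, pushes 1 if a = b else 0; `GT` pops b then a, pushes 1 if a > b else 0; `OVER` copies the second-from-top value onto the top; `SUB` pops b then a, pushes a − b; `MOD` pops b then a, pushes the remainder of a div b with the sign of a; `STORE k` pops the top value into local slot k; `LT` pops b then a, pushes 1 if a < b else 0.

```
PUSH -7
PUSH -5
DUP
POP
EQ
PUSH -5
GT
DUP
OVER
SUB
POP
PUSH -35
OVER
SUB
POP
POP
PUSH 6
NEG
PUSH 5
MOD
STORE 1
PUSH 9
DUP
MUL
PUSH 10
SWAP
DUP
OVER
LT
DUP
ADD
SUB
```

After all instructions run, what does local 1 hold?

PUSH -7  → -7
PUSH -5  → -7 -5
DUP      → -7 -5 -5
POP      → -7 -5
EQ       → 0
PUSH -5  → 0 -5
GT       → 1
DUP      → 1 1
OVER     → 1 1 1
SUB      → 1 0
POP      → 1
PUSH -35 → 1 -35
OVER     → 1 -35 1
SUB      → 1 -36
POP      → 1
POP      → (empty)
PUSH 6   → 6
NEG      → -6
PUSH 5   → -6 5
MOD      → -1
STORE 1  → (empty)
PUSH 9   → 9
DUP      → 9 9
MUL      → 81
PUSH 10  → 81 10
SWAP     → 10 81
DUP      → 10 81 81
OVER     → 10 81 81 81
LT       → 10 81 0
DUP      → 10 81 0 0
ADD      → 10 81 0
SUB      → 10 81

-1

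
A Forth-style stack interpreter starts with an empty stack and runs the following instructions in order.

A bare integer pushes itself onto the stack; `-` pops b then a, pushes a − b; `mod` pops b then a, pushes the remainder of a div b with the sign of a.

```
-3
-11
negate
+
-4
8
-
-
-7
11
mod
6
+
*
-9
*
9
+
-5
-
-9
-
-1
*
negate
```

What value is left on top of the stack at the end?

203

-3     : -3
-11    : -3 -11
negate : -3 11
+      : 8
-4     : 8 -4
8      : 8 -4 8
-      : 8 -12
-      : 20
-7     : 20 -7
11     : 20 -7 11
mod    : 20 -7
6      : 20 -7 6
+      : 20 -1
*      : -20
-9     : -20 -9
*      : 180
9      : 180 9
+      : 189
-5     : 189 -5
-      : 194
-9     : 194 -9
-      : 203
-1     : 203 -1
*      : -203
negate : 203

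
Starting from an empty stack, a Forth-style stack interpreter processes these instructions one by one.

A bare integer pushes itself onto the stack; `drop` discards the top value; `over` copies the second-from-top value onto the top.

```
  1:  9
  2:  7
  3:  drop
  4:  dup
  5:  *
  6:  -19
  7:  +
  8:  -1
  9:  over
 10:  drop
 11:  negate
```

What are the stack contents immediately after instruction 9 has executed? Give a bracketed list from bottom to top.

9    -> [9]
7    -> [9, 7]
drop -> [9]
dup  -> [9, 9]
*    -> [81]
-19  -> [81, -19]
+    -> [62]
-1   -> [62, -1]
over -> [62, -1, 62]

[62, -1, 62]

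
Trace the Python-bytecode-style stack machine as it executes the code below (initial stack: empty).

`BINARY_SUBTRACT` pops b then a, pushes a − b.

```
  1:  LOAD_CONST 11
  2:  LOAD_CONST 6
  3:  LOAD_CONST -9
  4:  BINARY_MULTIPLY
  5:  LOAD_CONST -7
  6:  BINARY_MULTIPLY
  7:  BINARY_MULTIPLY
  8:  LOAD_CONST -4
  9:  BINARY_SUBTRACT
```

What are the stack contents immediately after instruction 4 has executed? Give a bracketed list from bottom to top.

[11, -54]

LOAD_CONST 11   → [11]
LOAD_CONST 6    → [11, 6]
LOAD_CONST -9   → [11, 6, -9]
BINARY_MULTIPLY → [11, -54]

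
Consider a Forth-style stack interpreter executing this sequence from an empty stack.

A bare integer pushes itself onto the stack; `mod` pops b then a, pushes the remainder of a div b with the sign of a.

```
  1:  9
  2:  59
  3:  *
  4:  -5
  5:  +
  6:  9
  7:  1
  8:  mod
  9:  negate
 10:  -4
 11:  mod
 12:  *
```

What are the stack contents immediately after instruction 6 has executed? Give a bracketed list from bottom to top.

[526, 9]

9  -> [9]
59 -> [9, 59]
*  -> [531]
-5 -> [531, -5]
+  -> [526]
9  -> [526, 9]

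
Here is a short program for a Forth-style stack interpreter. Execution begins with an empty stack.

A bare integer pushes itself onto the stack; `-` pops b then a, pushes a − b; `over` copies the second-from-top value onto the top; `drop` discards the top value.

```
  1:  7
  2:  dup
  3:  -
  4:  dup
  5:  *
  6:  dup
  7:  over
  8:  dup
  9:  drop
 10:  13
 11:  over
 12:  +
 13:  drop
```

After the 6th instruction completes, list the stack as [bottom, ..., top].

7   : 7
dup : 7 7
-   : 0
dup : 0 0
*   : 0
dup : 0 0

[0, 0]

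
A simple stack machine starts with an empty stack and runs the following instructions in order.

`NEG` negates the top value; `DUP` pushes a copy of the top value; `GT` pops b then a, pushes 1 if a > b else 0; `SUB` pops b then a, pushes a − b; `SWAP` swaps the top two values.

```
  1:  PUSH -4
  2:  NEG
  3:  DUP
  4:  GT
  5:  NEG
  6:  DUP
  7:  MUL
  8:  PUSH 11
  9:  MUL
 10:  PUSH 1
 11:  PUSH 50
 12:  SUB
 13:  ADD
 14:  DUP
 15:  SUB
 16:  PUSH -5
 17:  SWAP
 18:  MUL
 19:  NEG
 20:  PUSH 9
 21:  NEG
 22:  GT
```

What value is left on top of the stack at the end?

1

PUSH -4  -4
NEG      4
DUP      4 4
GT       0
NEG      0
DUP      0 0
MUL      0
PUSH 11  0 11
MUL      0
PUSH 1   0 1
PUSH 50  0 1 50
SUB      0 -49
ADD      -49
DUP      -49 -49
SUB      0
PUSH -5  0 -5
SWAP     -5 0
MUL      0
NEG      0
PUSH 9   0 9
NEG      0 -9
GT       1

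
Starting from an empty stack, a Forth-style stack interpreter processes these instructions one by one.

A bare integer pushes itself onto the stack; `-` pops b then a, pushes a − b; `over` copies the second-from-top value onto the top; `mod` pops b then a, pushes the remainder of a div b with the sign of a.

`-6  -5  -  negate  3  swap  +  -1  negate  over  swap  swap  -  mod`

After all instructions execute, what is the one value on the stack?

1

-6     -> -6
-5     -> -6 -5
-      -> -1
negate -> 1
3      -> 1 3
swap   -> 3 1
+      -> 4
-1     -> 4 -1
negate -> 4 1
over   -> 4 1 4
swap   -> 4 4 1
swap   -> 4 1 4
-      -> 4 -3
mod    -> 1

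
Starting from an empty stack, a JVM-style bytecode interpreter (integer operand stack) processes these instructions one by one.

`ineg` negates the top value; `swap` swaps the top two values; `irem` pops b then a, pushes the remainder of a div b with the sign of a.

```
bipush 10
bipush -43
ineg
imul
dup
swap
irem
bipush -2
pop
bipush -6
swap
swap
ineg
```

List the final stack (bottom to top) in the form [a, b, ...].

bipush 10  : 10
bipush -43 : 10 -43
ineg       : 10 43
imul       : 430
dup        : 430 430
swap       : 430 430
irem       : 0
bipush -2  : 0 -2
pop        : 0
bipush -6  : 0 -6
swap       : -6 0
swap       : 0 -6
ineg       : 0 6

[0, 6]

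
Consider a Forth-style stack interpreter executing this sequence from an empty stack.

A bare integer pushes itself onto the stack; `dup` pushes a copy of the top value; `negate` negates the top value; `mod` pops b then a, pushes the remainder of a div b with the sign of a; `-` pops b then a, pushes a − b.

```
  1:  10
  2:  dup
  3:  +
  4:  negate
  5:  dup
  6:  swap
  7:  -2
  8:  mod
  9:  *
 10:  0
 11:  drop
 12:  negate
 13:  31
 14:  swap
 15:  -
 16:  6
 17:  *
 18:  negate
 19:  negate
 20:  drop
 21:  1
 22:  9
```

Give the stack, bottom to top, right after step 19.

[186]

10     → 10
dup    → 10 10
+      → 20
negate → -20
dup    → -20 -20
swap   → -20 -20
-2     → -20 -20 -2
mod    → -20 0
*      → 0
0      → 0 0
drop   → 0
negate → 0
31     → 0 31
swap   → 31 0
-      → 31
6      → 31 6
*      → 186
negate → -186
negate → 186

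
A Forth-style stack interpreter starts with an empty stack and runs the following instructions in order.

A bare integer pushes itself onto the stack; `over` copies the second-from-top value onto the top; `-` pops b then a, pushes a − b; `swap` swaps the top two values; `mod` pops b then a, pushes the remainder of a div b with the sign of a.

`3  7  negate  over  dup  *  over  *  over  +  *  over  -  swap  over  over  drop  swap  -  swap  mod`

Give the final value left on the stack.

3      → [3]
7      → [3, 7]
negate → [3, -7]
over   → [3, -7, 3]
dup    → [3, -7, 3, 3]
*      → [3, -7, 9]
over   → [3, -7, 9, -7]
*      → [3, -7, -63]
over   → [3, -7, -63, -7]
+      → [3, -7, -70]
*      → [3, 490]
over   → [3, 490, 3]
-      → [3, 487]
swap   → [487, 3]
over   → [487, 3, 487]
over   → [487, 3, 487, 3]
drop   → [487, 3, 487]
swap   → [487, 487, 3]
-      → [487, 484]
swap   → [484, 487]
mod    → [484]

484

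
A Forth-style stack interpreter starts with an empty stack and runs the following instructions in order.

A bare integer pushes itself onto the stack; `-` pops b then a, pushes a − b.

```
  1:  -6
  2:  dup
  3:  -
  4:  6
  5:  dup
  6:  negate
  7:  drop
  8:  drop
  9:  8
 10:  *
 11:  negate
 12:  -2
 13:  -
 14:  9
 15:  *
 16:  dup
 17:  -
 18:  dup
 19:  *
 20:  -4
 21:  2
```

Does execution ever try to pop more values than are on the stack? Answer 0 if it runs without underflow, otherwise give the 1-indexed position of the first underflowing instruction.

-6     -> [-6]
dup    -> [-6, -6]
-      -> [0]
6      -> [0, 6]
dup    -> [0, 6, 6]
negate -> [0, 6, -6]
drop   -> [0, 6]
drop   -> [0]
8      -> [0, 8]
*      -> [0]
negate -> [0]
-2     -> [0, -2]
-      -> [2]
9      -> [2, 9]
*      -> [18]
dup    -> [18, 18]
-      -> [0]
dup    -> [0, 0]
*      -> [0]
-4     -> [0, -4]
2      -> [0, -4, 2]

0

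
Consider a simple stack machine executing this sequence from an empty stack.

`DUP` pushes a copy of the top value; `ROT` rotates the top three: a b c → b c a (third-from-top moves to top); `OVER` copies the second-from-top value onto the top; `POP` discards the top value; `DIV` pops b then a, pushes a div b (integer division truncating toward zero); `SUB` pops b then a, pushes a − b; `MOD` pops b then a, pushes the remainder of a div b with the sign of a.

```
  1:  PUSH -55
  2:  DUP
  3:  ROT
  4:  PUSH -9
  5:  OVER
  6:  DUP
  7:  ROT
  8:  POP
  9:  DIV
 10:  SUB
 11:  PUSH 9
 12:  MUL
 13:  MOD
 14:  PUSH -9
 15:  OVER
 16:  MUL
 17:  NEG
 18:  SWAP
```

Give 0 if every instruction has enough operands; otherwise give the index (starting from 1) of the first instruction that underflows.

3

PUSH -55 → [-55]
DUP      → [-55, -55]
ROT  — needs 3 operands, stack has 2 → underflow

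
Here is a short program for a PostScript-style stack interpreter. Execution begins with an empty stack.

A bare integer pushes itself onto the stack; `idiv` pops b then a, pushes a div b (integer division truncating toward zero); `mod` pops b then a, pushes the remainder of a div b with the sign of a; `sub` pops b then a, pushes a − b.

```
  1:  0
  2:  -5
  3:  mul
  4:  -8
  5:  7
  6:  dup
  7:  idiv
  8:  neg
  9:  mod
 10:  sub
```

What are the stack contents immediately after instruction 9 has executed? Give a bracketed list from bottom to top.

0     0
-5    0 -5
mul   0
-8    0 -8
7     0 -8 7
dup   0 -8 7 7
idiv  0 -8 1
neg   0 -8 -1
mod   0 0

[0, 0]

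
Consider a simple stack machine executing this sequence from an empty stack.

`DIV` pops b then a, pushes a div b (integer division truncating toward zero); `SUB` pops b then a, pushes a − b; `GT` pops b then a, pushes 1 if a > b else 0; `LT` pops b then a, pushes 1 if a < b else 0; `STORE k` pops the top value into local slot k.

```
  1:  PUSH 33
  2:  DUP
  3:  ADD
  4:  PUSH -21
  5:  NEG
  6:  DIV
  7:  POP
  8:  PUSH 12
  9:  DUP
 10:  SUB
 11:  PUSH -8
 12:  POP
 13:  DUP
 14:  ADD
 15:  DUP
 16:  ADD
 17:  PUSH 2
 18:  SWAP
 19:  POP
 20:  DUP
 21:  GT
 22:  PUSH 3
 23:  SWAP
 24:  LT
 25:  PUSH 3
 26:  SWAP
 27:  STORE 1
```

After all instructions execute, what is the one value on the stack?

PUSH 33   [33]
DUP       [33, 33]
ADD       [66]
PUSH -21  [66, -21]
NEG       [66, 21]
DIV       [3]
POP       []
PUSH 12   [12]
DUP       [12, 12]
SUB       [0]
PUSH -8   [0, -8]
POP       [0]
DUP       [0, 0]
ADD       [0]
DUP       [0, 0]
ADD       [0]
PUSH 2    [0, 2]
SWAP      [2, 0]
POP       [2]
DUP       [2, 2]
GT        [0]
PUSH 3    [0, 3]
SWAP      [3, 0]
LT        [0]
PUSH 3    [0, 3]
SWAP      [3, 0]
STORE 1   [3]

3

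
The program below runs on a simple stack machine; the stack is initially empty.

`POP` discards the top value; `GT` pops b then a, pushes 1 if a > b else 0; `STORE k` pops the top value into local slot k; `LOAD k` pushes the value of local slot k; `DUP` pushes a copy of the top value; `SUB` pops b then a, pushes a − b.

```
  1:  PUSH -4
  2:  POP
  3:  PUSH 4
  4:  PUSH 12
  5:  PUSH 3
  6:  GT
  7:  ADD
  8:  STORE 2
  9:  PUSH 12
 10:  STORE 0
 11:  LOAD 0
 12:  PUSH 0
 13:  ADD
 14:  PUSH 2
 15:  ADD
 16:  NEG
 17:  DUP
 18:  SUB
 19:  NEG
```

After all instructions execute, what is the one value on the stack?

0

PUSH -4 -> -4
POP     -> (empty)
PUSH 4  -> 4
PUSH 12 -> 4 12
PUSH 3  -> 4 12 3
GT      -> 4 1
ADD     -> 5
STORE 2 -> (empty)
PUSH 12 -> 12
STORE 0 -> (empty)
LOAD 0  -> 12
PUSH 0  -> 12 0
ADD     -> 12
PUSH 2  -> 12 2
ADD     -> 14
NEG     -> -14
DUP     -> -14 -14
SUB     -> 0
NEG     -> 0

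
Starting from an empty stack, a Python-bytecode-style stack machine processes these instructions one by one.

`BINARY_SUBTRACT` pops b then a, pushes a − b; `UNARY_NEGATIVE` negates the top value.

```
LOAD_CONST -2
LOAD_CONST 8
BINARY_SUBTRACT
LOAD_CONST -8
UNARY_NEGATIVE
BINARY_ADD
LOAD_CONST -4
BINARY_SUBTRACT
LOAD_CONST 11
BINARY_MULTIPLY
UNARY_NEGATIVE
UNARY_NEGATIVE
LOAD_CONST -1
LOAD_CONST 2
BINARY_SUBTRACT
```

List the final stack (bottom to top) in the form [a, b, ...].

[22, -3]

LOAD_CONST -2   : -2
LOAD_CONST 8    : -2 8
BINARY_SUBTRACT : -10
LOAD_CONST -8   : -10 -8
UNARY_NEGATIVE  : -10 8
BINARY_ADD      : -2
LOAD_CONST -4   : -2 -4
BINARY_SUBTRACT : 2
LOAD_CONST 11   : 2 11
BINARY_MULTIPLY : 22
UNARY_NEGATIVE  : -22
UNARY_NEGATIVE  : 22
LOAD_CONST -1   : 22 -1
LOAD_CONST 2    : 22 -1 2
BINARY_SUBTRACT : 22 -3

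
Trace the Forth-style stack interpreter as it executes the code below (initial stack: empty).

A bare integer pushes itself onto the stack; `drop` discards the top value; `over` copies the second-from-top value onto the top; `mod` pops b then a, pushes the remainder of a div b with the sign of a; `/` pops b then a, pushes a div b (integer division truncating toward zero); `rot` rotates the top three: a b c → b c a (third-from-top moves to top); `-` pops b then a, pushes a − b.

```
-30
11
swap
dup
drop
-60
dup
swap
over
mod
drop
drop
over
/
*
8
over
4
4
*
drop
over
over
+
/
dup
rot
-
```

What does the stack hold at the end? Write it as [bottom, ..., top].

-30  → [-30]
11   → [-30, 11]
swap → [11, -30]
dup  → [11, -30, -30]
drop → [11, -30]
-60  → [11, -30, -60]
dup  → [11, -30, -60, -60]
swap → [11, -30, -60, -60]
over → [11, -30, -60, -60, -60]
mod  → [11, -30, -60, 0]
drop → [11, -30, -60]
drop → [11, -30]
over → [11, -30, 11]
/    → [11, -2]
*    → [-22]
8    → [-22, 8]
over → [-22, 8, -22]
4    → [-22, 8, -22, 4]
4    → [-22, 8, -22, 4, 4]
*    → [-22, 8, -22, 16]
drop → [-22, 8, -22]
over → [-22, 8, -22, 8]
over → [-22, 8, -22, 8, -22]
+    → [-22, 8, -22, -14]
/    → [-22, 8, 1]
dup  → [-22, 8, 1, 1]
rot  → [-22, 1, 1, 8]
-    → [-22, 1, -7]

[-22, 1, -7]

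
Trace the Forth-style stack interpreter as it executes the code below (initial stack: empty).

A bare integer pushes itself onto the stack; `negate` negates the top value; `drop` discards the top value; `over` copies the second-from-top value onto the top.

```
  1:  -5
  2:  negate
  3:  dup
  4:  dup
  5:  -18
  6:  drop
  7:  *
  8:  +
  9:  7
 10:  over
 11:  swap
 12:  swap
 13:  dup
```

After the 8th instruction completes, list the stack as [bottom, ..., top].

-5     -> [-5]
negate -> [5]
dup    -> [5, 5]
dup    -> [5, 5, 5]
-18    -> [5, 5, 5, -18]
drop   -> [5, 5, 5]
*      -> [5, 25]
+      -> [30]

[30]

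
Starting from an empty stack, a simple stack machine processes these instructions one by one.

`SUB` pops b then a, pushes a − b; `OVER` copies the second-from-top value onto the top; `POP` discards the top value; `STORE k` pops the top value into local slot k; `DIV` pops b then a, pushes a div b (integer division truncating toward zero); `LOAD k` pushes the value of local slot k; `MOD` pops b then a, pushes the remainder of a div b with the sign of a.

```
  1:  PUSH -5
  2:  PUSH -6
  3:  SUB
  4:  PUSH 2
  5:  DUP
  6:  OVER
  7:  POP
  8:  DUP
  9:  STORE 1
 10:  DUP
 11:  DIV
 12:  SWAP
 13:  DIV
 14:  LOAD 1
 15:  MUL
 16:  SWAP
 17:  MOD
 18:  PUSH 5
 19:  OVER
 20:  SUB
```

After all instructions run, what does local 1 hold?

2

PUSH -5 : [-5]
PUSH -6 : [-5, -6]
SUB     : [1]
PUSH 2  : [1, 2]
DUP     : [1, 2, 2]
OVER    : [1, 2, 2, 2]
POP     : [1, 2, 2]
DUP     : [1, 2, 2, 2]
STORE 1 : [1, 2, 2]
DUP     : [1, 2, 2, 2]
DIV     : [1, 2, 1]
SWAP    : [1, 1, 2]
DIV     : [1, 0]
LOAD 1  : [1, 0, 2]
MUL     : [1, 0]
SWAP    : [0, 1]
MOD     : [0]
PUSH 5  : [0, 5]
OVER    : [0, 5, 0]
SUB     : [0, 5]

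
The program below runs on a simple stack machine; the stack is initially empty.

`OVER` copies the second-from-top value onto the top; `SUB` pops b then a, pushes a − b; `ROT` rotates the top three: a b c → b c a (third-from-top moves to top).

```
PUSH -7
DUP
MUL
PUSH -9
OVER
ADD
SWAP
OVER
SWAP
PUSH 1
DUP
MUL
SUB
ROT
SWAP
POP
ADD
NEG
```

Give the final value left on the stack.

PUSH -7 : [-7]
DUP     : [-7, -7]
MUL     : [49]
PUSH -9 : [49, -9]
OVER    : [49, -9, 49]
ADD     : [49, 40]
SWAP    : [40, 49]
OVER    : [40, 49, 40]
SWAP    : [40, 40, 49]
PUSH 1  : [40, 40, 49, 1]
DUP     : [40, 40, 49, 1, 1]
MUL     : [40, 40, 49, 1]
SUB     : [40, 40, 48]
ROT     : [40, 48, 40]
SWAP    : [40, 40, 48]
POP     : [40, 40]
ADD     : [80]
NEG     : [-80]

-80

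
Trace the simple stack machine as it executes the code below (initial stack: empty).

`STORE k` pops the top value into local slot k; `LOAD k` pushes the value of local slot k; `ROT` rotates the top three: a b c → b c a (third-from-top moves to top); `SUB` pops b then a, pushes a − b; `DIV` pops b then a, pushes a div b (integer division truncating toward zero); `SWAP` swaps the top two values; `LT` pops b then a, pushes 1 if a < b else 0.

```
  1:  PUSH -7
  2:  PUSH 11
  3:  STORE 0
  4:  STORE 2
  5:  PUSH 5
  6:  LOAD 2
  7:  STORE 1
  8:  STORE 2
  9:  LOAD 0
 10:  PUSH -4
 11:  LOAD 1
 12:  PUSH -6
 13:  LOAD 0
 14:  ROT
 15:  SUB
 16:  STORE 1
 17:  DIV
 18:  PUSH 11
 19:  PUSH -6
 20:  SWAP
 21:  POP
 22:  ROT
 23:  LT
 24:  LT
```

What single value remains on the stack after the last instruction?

1

PUSH -7 -> [-7]
PUSH 11 -> [-7, 11]
STORE 0 -> [-7]
STORE 2 -> []
PUSH 5  -> [5]
LOAD 2  -> [5, -7]
STORE 1 -> [5]
STORE 2 -> []
LOAD 0  -> [11]
PUSH -4 -> [11, -4]
LOAD 1  -> [11, -4, -7]
PUSH -6 -> [11, -4, -7, -6]
LOAD 0  -> [11, -4, -7, -6, 11]
ROT     -> [11, -4, -6, 11, -7]
SUB     -> [11, -4, -6, 18]
STORE 1 -> [11, -4, -6]
DIV     -> [11, 0]
PUSH 11 -> [11, 0, 11]
PUSH -6 -> [11, 0, 11, -6]
SWAP    -> [11, 0, -6, 11]
POP     -> [11, 0, -6]
ROT     -> [0, -6, 11]
LT      -> [0, 1]
LT      -> [1]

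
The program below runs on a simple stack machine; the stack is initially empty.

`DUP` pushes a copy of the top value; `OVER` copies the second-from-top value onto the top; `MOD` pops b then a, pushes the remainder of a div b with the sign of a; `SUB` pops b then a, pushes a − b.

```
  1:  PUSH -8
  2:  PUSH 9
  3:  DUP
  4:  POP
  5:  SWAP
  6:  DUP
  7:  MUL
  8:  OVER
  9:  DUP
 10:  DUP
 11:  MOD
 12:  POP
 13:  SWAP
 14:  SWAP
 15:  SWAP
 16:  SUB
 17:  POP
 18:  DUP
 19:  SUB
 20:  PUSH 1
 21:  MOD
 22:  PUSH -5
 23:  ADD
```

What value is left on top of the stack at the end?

-5

PUSH -8 -> [-8]
PUSH 9  -> [-8, 9]
DUP     -> [-8, 9, 9]
POP     -> [-8, 9]
SWAP    -> [9, -8]
DUP     -> [9, -8, -8]
MUL     -> [9, 64]
OVER    -> [9, 64, 9]
DUP     -> [9, 64, 9, 9]
DUP     -> [9, 64, 9, 9, 9]
MOD     -> [9, 64, 9, 0]
POP     -> [9, 64, 9]
SWAP    -> [9, 9, 64]
SWAP    -> [9, 64, 9]
SWAP    -> [9, 9, 64]
SUB     -> [9, -55]
POP     -> [9]
DUP     -> [9, 9]
SUB     -> [0]
PUSH 1  -> [0, 1]
MOD     -> [0]
PUSH -5 -> [0, -5]
ADD     -> [-5]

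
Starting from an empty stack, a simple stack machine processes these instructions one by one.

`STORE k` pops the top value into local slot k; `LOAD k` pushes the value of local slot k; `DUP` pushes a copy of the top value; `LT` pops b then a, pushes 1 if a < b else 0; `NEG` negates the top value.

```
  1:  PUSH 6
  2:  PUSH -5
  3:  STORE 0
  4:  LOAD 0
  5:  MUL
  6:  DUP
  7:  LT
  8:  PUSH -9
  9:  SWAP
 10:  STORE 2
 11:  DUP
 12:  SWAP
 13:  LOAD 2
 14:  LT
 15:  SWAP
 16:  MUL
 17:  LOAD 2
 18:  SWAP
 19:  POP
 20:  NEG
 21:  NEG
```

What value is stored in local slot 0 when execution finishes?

-5

PUSH 6   6
PUSH -5  6 -5
STORE 0  6
LOAD 0   6 -5
MUL      -30
DUP      -30 -30
LT       0
PUSH -9  0 -9
SWAP     -9 0
STORE 2  -9
DUP      -9 -9
SWAP     -9 -9
LOAD 2   -9 -9 0
LT       -9 1
SWAP     1 -9
MUL      -9
LOAD 2   -9 0
SWAP     0 -9
POP      0
NEG      0
NEG      0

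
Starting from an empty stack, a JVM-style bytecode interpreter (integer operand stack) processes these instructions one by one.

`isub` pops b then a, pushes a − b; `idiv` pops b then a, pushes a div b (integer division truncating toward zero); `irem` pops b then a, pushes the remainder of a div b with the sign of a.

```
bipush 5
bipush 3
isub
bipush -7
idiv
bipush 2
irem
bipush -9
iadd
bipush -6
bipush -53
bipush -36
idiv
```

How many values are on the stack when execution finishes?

3

bipush 5    5
bipush 3    5 3
isub        2
bipush -7   2 -7
idiv        0
bipush 2    0 2
irem        0
bipush -9   0 -9
iadd        -9
bipush -6   -9 -6
bipush -53  -9 -6 -53
bipush -36  -9 -6 -53 -36
idiv        -9 -6 1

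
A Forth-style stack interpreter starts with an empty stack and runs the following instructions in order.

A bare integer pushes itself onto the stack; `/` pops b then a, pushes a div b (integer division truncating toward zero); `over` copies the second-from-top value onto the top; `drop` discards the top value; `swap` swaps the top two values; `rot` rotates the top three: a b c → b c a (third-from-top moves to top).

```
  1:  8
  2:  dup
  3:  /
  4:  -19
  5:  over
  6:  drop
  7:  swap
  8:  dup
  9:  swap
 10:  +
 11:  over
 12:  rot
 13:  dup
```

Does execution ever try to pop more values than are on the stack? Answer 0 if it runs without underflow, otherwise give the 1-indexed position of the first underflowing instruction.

8    -> 8
dup  -> 8 8
/    -> 1
-19  -> 1 -19
over -> 1 -19 1
drop -> 1 -19
swap -> -19 1
dup  -> -19 1 1
swap -> -19 1 1
+    -> -19 2
over -> -19 2 -19
rot  -> 2 -19 -19
dup  -> 2 -19 -19 -19

0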